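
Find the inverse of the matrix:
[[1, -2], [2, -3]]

For [[a,b],[c,d]], inverse = (1/det)·[[d,-b],[-c,a]]
det = (1)(-3) - (-2)(2) = -3 - -4 = 1
Inverse = [[-3, 2], [-2, 1]]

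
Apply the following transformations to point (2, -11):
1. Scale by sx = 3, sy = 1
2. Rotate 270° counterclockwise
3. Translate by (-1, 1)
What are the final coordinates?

Step 1: Scale → (6, -11)
Step 2: Rotate 270° → (-11, -6)
Step 3: Translate → (-12, -5)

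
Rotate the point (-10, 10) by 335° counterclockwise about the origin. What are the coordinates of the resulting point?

Rotation matrix for 335°: [[cos 335°, -sin 335°], [sin 335°, cos 335°]] ≈ [[0.906308, 0.422618], [-0.422618, 0.906308]]
[[0.906308, 0.422618], [-0.422618, 0.906308]] × [-10, 10]ᵀ ≈ [-4.8369, 13.2893]ᵀ
Result: (-4.8369, 13.2893)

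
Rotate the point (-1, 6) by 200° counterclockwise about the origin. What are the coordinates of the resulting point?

Rotation matrix for 200°: [[cos 200°, -sin 200°], [sin 200°, cos 200°]] ≈ [[-0.939693, 0.342020], [-0.342020, -0.939693]]
[[-0.939693, 0.342020], [-0.342020, -0.939693]] × [-1, 6]ᵀ ≈ [2.9918, -5.2961]ᵀ
Result: (2.9918, -5.2961)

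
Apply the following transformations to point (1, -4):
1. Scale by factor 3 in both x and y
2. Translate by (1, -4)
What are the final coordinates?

Step 1: Scale (1, -4) by 3 → (3, -12)
Step 2: Translate by (1, -4) → (4, -16)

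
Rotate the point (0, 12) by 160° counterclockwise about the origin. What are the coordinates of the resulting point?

Rotation matrix for 160°: [[cos 160°, -sin 160°], [sin 160°, cos 160°]] ≈ [[-0.939693, -0.342020], [0.342020, -0.939693]]
[[-0.939693, -0.342020], [0.342020, -0.939693]] × [0, 12]ᵀ ≈ [-4.1042, -11.2763]ᵀ
Result: (-4.1042, -11.2763)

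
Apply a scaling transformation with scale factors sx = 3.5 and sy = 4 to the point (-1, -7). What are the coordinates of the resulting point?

Scaling matrix:
[[3.50, 0], [0, 4]]
Result: (-1 × 3.5, -7 × 4) = (-3.5, -28)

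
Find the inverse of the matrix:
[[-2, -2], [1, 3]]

For [[a,b],[c,d]], inverse = (1/det)·[[d,-b],[-c,a]]
det = (-2)(3) - (-2)(1) = -6 - -2 = -4
Inverse = (1/-4)·[[3, 2], [-1, -2]]
= [[-3/4, -1/2], [1/4, 1/2]]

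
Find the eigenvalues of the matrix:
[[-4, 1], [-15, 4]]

Characteristic equation: det(A - λI) = 0
λ² - (trace)λ + (det) = 0
trace = -4 + 4 = 0, det = (-4)(4) - (1)(-15) = -1
λ² - (0)λ + (-1) = 0
λ = (0 ± √((0)² - 4·(-1))) / 2 = (0 ± √4) / 2
Solving: λ = -1, 1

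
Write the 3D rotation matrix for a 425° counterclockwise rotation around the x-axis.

Rotation matrix for counterclockwise 425° around x-axis:
cos(425°) = 0.4226, sin(425°) = 0.9063
Result: [[1, 0, 0], [0, 0.4226, -0.9063], [0, 0.9063, 0.4226]]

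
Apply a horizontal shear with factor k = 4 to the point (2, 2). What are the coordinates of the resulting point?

Shear matrix for horizontal shear with factor k = 4:
[[1, 4], [0, 1]]
Result: (2, 2) → (10, 2)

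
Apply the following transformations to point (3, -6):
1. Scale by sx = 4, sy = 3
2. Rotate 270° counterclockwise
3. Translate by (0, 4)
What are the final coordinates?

Step 1: Scale → (12, -18)
Step 2: Rotate 270° → (-18, -12)
Step 3: Translate → (-18, -8)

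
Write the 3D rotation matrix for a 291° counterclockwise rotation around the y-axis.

Rotation matrix for counterclockwise 291° around y-axis:
cos(291°) = 0.3584, sin(291°) = -0.9336
Result: [[0.3584, 0, -0.9336], [0, 1, 0], [0.9336, 0, 0.3584]]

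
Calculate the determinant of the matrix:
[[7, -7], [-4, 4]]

For a 2×2 matrix [[a, b], [c, d]], det = ad - bc
det = (7)(4) - (-7)(-4) = 28 - 28 = 0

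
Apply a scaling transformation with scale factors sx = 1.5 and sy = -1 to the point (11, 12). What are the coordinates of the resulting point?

Scaling matrix:
[[1.50, 0], [0, -1]]
Result: (11 × 1.5, 12 × -1) = (16.5, -12)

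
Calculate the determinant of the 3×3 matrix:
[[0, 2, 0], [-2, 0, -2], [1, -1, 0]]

Expansion along first row:
det = 0·det([[0,-2],[-1,0]]) - 2·det([[-2,-2],[1,0]]) + 0·det([[-2,0],[1,-1]])
    = 0·(0·0 - -2·-1) - 2·(-2·0 - -2·1) + 0·(-2·-1 - 0·1)
    = 0·-2 - 2·2 + 0·2
    = 0 + -4 + 0 = -4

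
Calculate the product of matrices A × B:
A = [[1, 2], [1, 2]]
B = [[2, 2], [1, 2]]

Matrix multiplication:
C[0][0] = 1×2 + 2×1 = 4
C[0][1] = 1×2 + 2×2 = 6
C[1][0] = 1×2 + 2×1 = 4
C[1][1] = 1×2 + 2×2 = 6
Result: [[4, 6], [4, 6]]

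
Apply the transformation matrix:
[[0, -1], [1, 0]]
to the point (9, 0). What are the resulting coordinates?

Matrix multiplication:
[[0, -1], [1, 0]] × [9, 0]ᵀ
= [(0)(9) + (-1)(0), (1)(9) + (0)(0)]ᵀ
= [0, 9]ᵀ
Result: (0, 9)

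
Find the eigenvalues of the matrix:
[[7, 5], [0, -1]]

Characteristic equation: det(A - λI) = 0
λ² - (trace)λ + (det) = 0
trace = 7 + -1 = 6, det = (7)(-1) - (5)(0) = -7
λ² - (6)λ + (-7) = 0
λ = (6 ± √((6)² - 4·(-7))) / 2 = (6 ± √64) / 2
Solving: λ = -1, 7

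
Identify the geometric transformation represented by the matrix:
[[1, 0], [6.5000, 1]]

This matrix represents: vertical shear with factor 6.5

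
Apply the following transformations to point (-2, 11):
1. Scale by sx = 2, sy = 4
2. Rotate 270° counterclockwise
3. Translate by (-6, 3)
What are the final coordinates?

Step 1: Scale → (-4, 44)
Step 2: Rotate 270° → (44, 4)
Step 3: Translate → (38, 7)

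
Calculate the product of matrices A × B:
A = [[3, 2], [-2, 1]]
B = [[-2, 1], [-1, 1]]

Matrix multiplication:
C[0][0] = 3×-2 + 2×-1 = -8
C[0][1] = 3×1 + 2×1 = 5
C[1][0] = -2×-2 + 1×-1 = 3
C[1][1] = -2×1 + 1×1 = -1
Result: [[-8, 5], [3, -1]]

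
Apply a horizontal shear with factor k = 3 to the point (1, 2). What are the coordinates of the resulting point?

Shear matrix for horizontal shear with factor k = 3:
[[1, 3], [0, 1]]
Result: (1, 2) → (7, 2)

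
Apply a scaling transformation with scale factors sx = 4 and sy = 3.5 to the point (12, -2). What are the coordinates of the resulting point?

Scaling matrix:
[[4, 0], [0, 3.50]]
Result: (12 × 4, -2 × 3.5) = (48, -7)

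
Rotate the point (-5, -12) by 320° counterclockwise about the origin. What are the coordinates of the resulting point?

Rotation matrix for 320°: [[cos 320°, -sin 320°], [sin 320°, cos 320°]] ≈ [[0.766044, 0.642788], [-0.642788, 0.766044]]
[[0.766044, 0.642788], [-0.642788, 0.766044]] × [-5, -12]ᵀ ≈ [-11.5437, -5.9786]ᵀ
Result: (-11.5437, -5.9786)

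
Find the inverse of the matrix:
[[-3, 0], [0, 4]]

For [[a,b],[c,d]], inverse = (1/det)·[[d,-b],[-c,a]]
det = (-3)(4) - (0)(0) = -12 - 0 = -12
Inverse = (1/-12)·[[4, 0], [0, -3]]
= [[-1/3, 0], [0, 1/4]]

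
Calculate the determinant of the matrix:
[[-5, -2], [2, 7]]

For a 2×2 matrix [[a, b], [c, d]], det = ad - bc
det = (-5)(7) - (-2)(2) = -35 - -4 = -31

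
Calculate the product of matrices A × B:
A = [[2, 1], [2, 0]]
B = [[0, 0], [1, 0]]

Matrix multiplication:
C[0][0] = 2×0 + 1×1 = 1
C[0][1] = 2×0 + 1×0 = 0
C[1][0] = 2×0 + 0×1 = 0
C[1][1] = 2×0 + 0×0 = 0
Result: [[1, 0], [0, 0]]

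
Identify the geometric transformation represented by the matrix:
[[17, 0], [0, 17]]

This matrix represents: uniform scaling by factor 17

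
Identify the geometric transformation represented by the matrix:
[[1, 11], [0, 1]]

This matrix represents: horizontal shear with factor 11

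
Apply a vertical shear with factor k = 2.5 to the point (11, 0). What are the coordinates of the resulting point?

Shear matrix for vertical shear with factor k = 2.5:
[[1, 0], [2.50, 1]]
Result: (11, 0) → (11, 27.5)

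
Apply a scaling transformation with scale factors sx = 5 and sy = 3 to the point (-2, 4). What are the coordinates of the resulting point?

Scaling matrix:
[[5, 0], [0, 3]]
Result: (-2 × 5, 4 × 3) = (-10, 12)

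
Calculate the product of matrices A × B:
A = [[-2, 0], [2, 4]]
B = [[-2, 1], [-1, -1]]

Matrix multiplication:
C[0][0] = -2×-2 + 0×-1 = 4
C[0][1] = -2×1 + 0×-1 = -2
C[1][0] = 2×-2 + 4×-1 = -8
C[1][1] = 2×1 + 4×-1 = -2
Result: [[4, -2], [-8, -2]]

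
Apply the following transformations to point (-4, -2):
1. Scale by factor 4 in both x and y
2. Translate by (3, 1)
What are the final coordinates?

Step 1: Scale (-4, -2) by 4 → (-16, -8)
Step 2: Translate by (3, 1) → (-13, -7)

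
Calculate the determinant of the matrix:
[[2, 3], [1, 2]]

For a 2×2 matrix [[a, b], [c, d]], det = ad - bc
det = (2)(2) - (3)(1) = 4 - 3 = 1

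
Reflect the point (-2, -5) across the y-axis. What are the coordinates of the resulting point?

Reflection across y-axis: (-2, -5) → (2, -5)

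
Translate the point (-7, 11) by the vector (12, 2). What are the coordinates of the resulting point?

Translation by (12, 2) (homogeneous matrix [[1, 0, 12], [0, 1, 2], [0, 0, 1]]):
x' = -7 + 12 = 5
y' = 11 + 2 = 13
Result: (5, 13)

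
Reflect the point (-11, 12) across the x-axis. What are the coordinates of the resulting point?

Reflection across x-axis: (-11, 12) → (-11, -12)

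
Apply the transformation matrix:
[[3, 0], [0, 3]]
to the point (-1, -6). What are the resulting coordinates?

Matrix multiplication:
[[3, 0], [0, 3]] × [-1, -6]ᵀ
= [(3)(-1) + (0)(-6), (0)(-1) + (3)(-6)]ᵀ
= [-3, -18]ᵀ
Result: (-3, -18)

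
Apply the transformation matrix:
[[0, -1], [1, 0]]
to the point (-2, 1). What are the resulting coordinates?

Matrix multiplication:
[[0, -1], [1, 0]] × [-2, 1]ᵀ
= [(0)(-2) + (-1)(1), (1)(-2) + (0)(1)]ᵀ
= [-1, -2]ᵀ
Result: (-1, -2)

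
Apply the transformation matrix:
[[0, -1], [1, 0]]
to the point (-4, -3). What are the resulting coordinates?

Matrix multiplication:
[[0, -1], [1, 0]] × [-4, -3]ᵀ
= [(0)(-4) + (-1)(-3), (1)(-4) + (0)(-3)]ᵀ
= [3, -4]ᵀ
Result: (3, -4)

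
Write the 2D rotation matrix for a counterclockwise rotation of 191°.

Rotation matrix formula: [[cos θ, -sin θ], [sin θ, cos θ]]
For θ = 191°:
cos(191°) = -0.9816
sin(191°) = -0.1908
Result: [[-0.9816, 0.1908], [-0.1908, -0.9816]]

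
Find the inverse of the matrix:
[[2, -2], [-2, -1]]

For [[a,b],[c,d]], inverse = (1/det)·[[d,-b],[-c,a]]
det = (2)(-1) - (-2)(-2) = -2 - 4 = -6
Inverse = (1/-6)·[[-1, 2], [2, 2]]
= [[1/6, -1/3], [-1/3, -1/3]]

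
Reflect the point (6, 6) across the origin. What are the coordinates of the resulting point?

Reflection across origin: (6, 6) → (-6, -6)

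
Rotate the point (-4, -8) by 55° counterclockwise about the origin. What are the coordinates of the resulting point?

Rotation matrix for 55°: [[cos 55°, -sin 55°], [sin 55°, cos 55°]] ≈ [[0.573576, -0.819152], [0.819152, 0.573576]]
[[0.573576, -0.819152], [0.819152, 0.573576]] × [-4, -8]ᵀ ≈ [4.2589, -7.8652]ᵀ
Result: (4.2589, -7.8652)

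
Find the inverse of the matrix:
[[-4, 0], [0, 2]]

For [[a,b],[c,d]], inverse = (1/det)·[[d,-b],[-c,a]]
det = (-4)(2) - (0)(0) = -8 - 0 = -8
Inverse = (1/-8)·[[2, 0], [0, -4]]
= [[-1/4, 0], [0, 1/2]]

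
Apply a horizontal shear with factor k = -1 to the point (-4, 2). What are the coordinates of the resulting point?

Shear matrix for horizontal shear with factor k = -1:
[[1, -1], [0, 1]]
Result: (-4, 2) → (-6, 2)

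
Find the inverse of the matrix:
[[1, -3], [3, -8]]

For [[a,b],[c,d]], inverse = (1/det)·[[d,-b],[-c,a]]
det = (1)(-8) - (-3)(3) = -8 - -9 = 1
Inverse = [[-8, 3], [-3, 1]]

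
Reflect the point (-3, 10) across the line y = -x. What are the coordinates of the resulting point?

Reflection across line y = -x: (-3, 10) → (-10, 3)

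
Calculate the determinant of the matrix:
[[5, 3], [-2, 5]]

For a 2×2 matrix [[a, b], [c, d]], det = ad - bc
det = (5)(5) - (3)(-2) = 25 - -6 = 31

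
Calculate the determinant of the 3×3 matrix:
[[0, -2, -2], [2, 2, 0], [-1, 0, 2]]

Expansion along first row:
det = 0·det([[2,0],[0,2]]) - -2·det([[2,0],[-1,2]]) + -2·det([[2,2],[-1,0]])
    = 0·(2·2 - 0·0) - -2·(2·2 - 0·-1) + -2·(2·0 - 2·-1)
    = 0·4 - -2·4 + -2·2
    = 0 + 8 + -4 = 4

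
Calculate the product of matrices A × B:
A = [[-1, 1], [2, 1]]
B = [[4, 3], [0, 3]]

Matrix multiplication:
C[0][0] = -1×4 + 1×0 = -4
C[0][1] = -1×3 + 1×3 = 0
C[1][0] = 2×4 + 1×0 = 8
C[1][1] = 2×3 + 1×3 = 9
Result: [[-4, 0], [8, 9]]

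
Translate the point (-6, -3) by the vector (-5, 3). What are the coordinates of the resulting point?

Translation by (-5, 3) (homogeneous matrix [[1, 0, -5], [0, 1, 3], [0, 0, 1]]):
x' = -6 + -5 = -11
y' = -3 + 3 = 0
Result: (-11, 0)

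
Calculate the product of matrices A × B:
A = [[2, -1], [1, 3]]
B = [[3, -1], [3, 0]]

Matrix multiplication:
C[0][0] = 2×3 + -1×3 = 3
C[0][1] = 2×-1 + -1×0 = -2
C[1][0] = 1×3 + 3×3 = 12
C[1][1] = 1×-1 + 3×0 = -1
Result: [[3, -2], [12, -1]]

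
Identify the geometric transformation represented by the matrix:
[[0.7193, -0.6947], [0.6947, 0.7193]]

This matrix represents: rotation by 44° counterclockwise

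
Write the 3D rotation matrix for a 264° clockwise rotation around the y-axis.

Rotation matrix for clockwise 264° around y-axis:
A clockwise rotation by 264° is a counterclockwise rotation by -264°.
cos(-264°) = -0.1045, sin(-264°) = 0.9945
Result: [[-0.1045, 0, 0.9945], [0, 1, 0], [-0.9945, 0, -0.1045]]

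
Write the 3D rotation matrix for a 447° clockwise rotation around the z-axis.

Rotation matrix for clockwise 447° around z-axis:
A clockwise rotation by 447° is a counterclockwise rotation by -447°.
cos(-447°) = 0.0523, sin(-447°) = -0.9986
Result: [[0.0523, 0.9986, 0], [-0.9986, 0.0523, 0], [0, 0, 1]]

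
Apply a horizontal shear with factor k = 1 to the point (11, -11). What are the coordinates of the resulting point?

Shear matrix for horizontal shear with factor k = 1:
[[1, 1], [0, 1]]
Result: (11, -11) → (0, -11)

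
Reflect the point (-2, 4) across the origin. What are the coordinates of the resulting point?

Reflection across origin: (-2, 4) → (2, -4)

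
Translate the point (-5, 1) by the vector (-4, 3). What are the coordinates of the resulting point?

Translation by (-4, 3) (homogeneous matrix [[1, 0, -4], [0, 1, 3], [0, 0, 1]]):
x' = -5 + -4 = -9
y' = 1 + 3 = 4
Result: (-9, 4)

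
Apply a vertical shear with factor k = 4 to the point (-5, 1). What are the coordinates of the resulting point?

Shear matrix for vertical shear with factor k = 4:
[[1, 0], [4, 1]]
Result: (-5, 1) → (-5, -19)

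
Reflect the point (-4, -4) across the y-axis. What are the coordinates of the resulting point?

Reflection across y-axis: (-4, -4) → (4, -4)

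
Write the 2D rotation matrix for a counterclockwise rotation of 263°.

Rotation matrix formula: [[cos θ, -sin θ], [sin θ, cos θ]]
For θ = 263°:
cos(263°) = -0.1219
sin(263°) = -0.9925
Result: [[-0.1219, 0.9925], [-0.9925, -0.1219]]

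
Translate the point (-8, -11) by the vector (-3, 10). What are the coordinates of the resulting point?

Translation by (-3, 10) (homogeneous matrix [[1, 0, -3], [0, 1, 10], [0, 0, 1]]):
x' = -8 + -3 = -11
y' = -11 + 10 = -1
Result: (-11, -1)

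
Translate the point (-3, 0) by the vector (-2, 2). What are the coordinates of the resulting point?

Translation by (-2, 2) (homogeneous matrix [[1, 0, -2], [0, 1, 2], [0, 0, 1]]):
x' = -3 + -2 = -5
y' = 0 + 2 = 2
Result: (-5, 2)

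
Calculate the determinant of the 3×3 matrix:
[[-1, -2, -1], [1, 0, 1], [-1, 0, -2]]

Expansion along first row:
det = -1·det([[0,1],[0,-2]]) - -2·det([[1,1],[-1,-2]]) + -1·det([[1,0],[-1,0]])
    = -1·(0·-2 - 1·0) - -2·(1·-2 - 1·-1) + -1·(1·0 - 0·-1)
    = -1·0 - -2·-1 + -1·0
    = 0 + -2 + 0 = -2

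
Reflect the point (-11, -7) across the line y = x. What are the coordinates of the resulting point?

Reflection across line y = x: (-11, -7) → (-7, -11)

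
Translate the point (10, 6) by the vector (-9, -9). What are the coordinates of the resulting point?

Translation by (-9, -9) (homogeneous matrix [[1, 0, -9], [0, 1, -9], [0, 0, 1]]):
x' = 10 + -9 = 1
y' = 6 + -9 = -3
Result: (1, -3)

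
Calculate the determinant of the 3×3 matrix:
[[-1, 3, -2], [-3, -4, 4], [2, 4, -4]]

Expansion along first row:
det = -1·det([[-4,4],[4,-4]]) - 3·det([[-3,4],[2,-4]]) + -2·det([[-3,-4],[2,4]])
    = -1·(-4·-4 - 4·4) - 3·(-3·-4 - 4·2) + -2·(-3·4 - -4·2)
    = -1·0 - 3·4 + -2·-4
    = 0 + -12 + 8 = -4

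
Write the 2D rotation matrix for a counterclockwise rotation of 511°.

Rotation matrix formula: [[cos θ, -sin θ], [sin θ, cos θ]]
For θ = 511°:
cos(511°) = -0.8746
sin(511°) = 0.4848
Result: [[-0.8746, -0.4848], [0.4848, -0.8746]]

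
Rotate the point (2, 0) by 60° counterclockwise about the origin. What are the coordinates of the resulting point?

Rotation matrix for 60°: [[cos 60°, -sin 60°], [sin 60°, cos 60°]] ≈ [[0.500000, -0.866025], [0.866025, 0.500000]]
[[0.500000, -0.866025], [0.866025, 0.500000]] × [2, 0]ᵀ ≈ [1, 1.7321]ᵀ
Result: (1, 1.7321)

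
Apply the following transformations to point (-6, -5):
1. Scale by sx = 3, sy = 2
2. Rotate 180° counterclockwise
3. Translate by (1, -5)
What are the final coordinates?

Step 1: Scale → (-18, -10)
Step 2: Rotate 180° → (18, 10)
Step 3: Translate → (19, 5)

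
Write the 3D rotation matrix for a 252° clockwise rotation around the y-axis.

Rotation matrix for clockwise 252° around y-axis:
A clockwise rotation by 252° is a counterclockwise rotation by -252°.
cos(-252°) = -0.3090, sin(-252°) = 0.9511
Result: [[-0.3090, 0, 0.9511], [0, 1, 0], [-0.9511, 0, -0.3090]]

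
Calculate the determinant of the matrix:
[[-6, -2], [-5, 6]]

For a 2×2 matrix [[a, b], [c, d]], det = ad - bc
det = (-6)(6) - (-2)(-5) = -36 - 10 = -46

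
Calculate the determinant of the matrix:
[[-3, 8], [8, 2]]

For a 2×2 matrix [[a, b], [c, d]], det = ad - bc
det = (-3)(2) - (8)(8) = -6 - 64 = -70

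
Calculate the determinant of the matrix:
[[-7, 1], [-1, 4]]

For a 2×2 matrix [[a, b], [c, d]], det = ad - bc
det = (-7)(4) - (1)(-1) = -28 - -1 = -27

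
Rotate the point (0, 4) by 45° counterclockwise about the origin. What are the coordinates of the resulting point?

Rotation matrix for 45°: [[cos 45°, -sin 45°], [sin 45°, cos 45°]] ≈ [[0.707107, -0.707107], [0.707107, 0.707107]]
[[0.707107, -0.707107], [0.707107, 0.707107]] × [0, 4]ᵀ ≈ [-2.8284, 2.8284]ᵀ
Result: (-2.8284, 2.8284)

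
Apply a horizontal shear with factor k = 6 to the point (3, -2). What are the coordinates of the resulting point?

Shear matrix for horizontal shear with factor k = 6:
[[1, 6], [0, 1]]
Result: (3, -2) → (-9, -2)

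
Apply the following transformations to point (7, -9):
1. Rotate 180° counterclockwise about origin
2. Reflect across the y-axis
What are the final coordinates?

Step 1: Rotate 180° → (-7, 9)
Step 2: Reflect across y-axis → (7, 9)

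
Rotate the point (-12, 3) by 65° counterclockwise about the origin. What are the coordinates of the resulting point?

Rotation matrix for 65°: [[cos 65°, -sin 65°], [sin 65°, cos 65°]] ≈ [[0.422618, -0.906308], [0.906308, 0.422618]]
[[0.422618, -0.906308], [0.906308, 0.422618]] × [-12, 3]ᵀ ≈ [-7.7903, -9.6078]ᵀ
Result: (-7.7903, -9.6078)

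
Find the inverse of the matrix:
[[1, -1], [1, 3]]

For [[a,b],[c,d]], inverse = (1/det)·[[d,-b],[-c,a]]
det = (1)(3) - (-1)(1) = 3 - -1 = 4
Inverse = (1/4)·[[3, 1], [-1, 1]]
= [[3/4, 1/4], [-1/4, 1/4]]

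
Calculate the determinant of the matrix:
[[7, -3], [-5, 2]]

For a 2×2 matrix [[a, b], [c, d]], det = ad - bc
det = (7)(2) - (-3)(-5) = 14 - 15 = -1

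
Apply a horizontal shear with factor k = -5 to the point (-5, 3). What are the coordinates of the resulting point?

Shear matrix for horizontal shear with factor k = -5:
[[1, -5], [0, 1]]
Result: (-5, 3) → (-20, 3)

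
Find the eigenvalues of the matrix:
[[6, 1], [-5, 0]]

Characteristic equation: det(A - λI) = 0
λ² - (trace)λ + (det) = 0
trace = 6 + 0 = 6, det = (6)(0) - (1)(-5) = 5
λ² - (6)λ + (5) = 0
λ = (6 ± √((6)² - 4·(5))) / 2 = (6 ± √16) / 2
Solving: λ = 1, 5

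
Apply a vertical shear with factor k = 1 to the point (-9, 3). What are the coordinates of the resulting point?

Shear matrix for vertical shear with factor k = 1:
[[1, 0], [1, 1]]
Result: (-9, 3) → (-9, -6)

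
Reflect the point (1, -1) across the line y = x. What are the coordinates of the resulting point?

Reflection across line y = x: (1, -1) → (-1, 1)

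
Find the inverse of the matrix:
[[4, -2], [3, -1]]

For [[a,b],[c,d]], inverse = (1/det)·[[d,-b],[-c,a]]
det = (4)(-1) - (-2)(3) = -4 - -6 = 2
Inverse = (1/2)·[[-1, 2], [-3, 4]]
= [[-1/2, 1], [-3/2, 2]]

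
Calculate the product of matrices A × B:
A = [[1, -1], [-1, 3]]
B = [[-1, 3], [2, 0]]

Matrix multiplication:
C[0][0] = 1×-1 + -1×2 = -3
C[0][1] = 1×3 + -1×0 = 3
C[1][0] = -1×-1 + 3×2 = 7
C[1][1] = -1×3 + 3×0 = -3
Result: [[-3, 3], [7, -3]]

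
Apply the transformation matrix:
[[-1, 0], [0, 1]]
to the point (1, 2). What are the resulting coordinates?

Matrix multiplication:
[[-1, 0], [0, 1]] × [1, 2]ᵀ
= [(-1)(1) + (0)(2), (0)(1) + (1)(2)]ᵀ
= [-1, 2]ᵀ
Result: (-1, 2)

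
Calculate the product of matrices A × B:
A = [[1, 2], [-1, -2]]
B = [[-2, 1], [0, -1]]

Matrix multiplication:
C[0][0] = 1×-2 + 2×0 = -2
C[0][1] = 1×1 + 2×-1 = -1
C[1][0] = -1×-2 + -2×0 = 2
C[1][1] = -1×1 + -2×-1 = 1
Result: [[-2, -1], [2, 1]]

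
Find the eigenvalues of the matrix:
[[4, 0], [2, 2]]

Characteristic equation: det(A - λI) = 0
λ² - (trace)λ + (det) = 0
trace = 4 + 2 = 6, det = (4)(2) - (0)(2) = 8
λ² - (6)λ + (8) = 0
λ = (6 ± √((6)² - 4·(8))) / 2 = (6 ± √4) / 2
Solving: λ = 2, 4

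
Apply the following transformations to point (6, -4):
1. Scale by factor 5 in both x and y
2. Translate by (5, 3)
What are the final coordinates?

Step 1: Scale (6, -4) by 5 → (30, -20)
Step 2: Translate by (5, 3) → (35, -17)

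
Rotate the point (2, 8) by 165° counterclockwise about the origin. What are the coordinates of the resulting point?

Rotation matrix for 165°: [[cos 165°, -sin 165°], [sin 165°, cos 165°]] ≈ [[-0.965926, -0.258819], [0.258819, -0.965926]]
[[-0.965926, -0.258819], [0.258819, -0.965926]] × [2, 8]ᵀ ≈ [-4.0024, -7.2098]ᵀ
Result: (-4.0024, -7.2098)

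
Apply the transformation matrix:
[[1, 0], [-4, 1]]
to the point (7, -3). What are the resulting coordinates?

Matrix multiplication:
[[1, 0], [-4, 1]] × [7, -3]ᵀ
= [(1)(7) + (0)(-3), (-4)(7) + (1)(-3)]ᵀ
= [7, -31]ᵀ
Result: (7, -31)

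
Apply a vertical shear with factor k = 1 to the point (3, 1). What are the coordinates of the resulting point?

Shear matrix for vertical shear with factor k = 1:
[[1, 0], [1, 1]]
Result: (3, 1) → (3, 4)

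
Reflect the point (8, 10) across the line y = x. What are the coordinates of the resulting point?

Reflection across line y = x: (8, 10) → (10, 8)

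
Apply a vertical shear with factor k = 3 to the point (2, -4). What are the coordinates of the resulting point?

Shear matrix for vertical shear with factor k = 3:
[[1, 0], [3, 1]]
Result: (2, -4) → (2, 2)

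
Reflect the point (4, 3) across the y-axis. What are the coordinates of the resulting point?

Reflection across y-axis: (4, 3) → (-4, 3)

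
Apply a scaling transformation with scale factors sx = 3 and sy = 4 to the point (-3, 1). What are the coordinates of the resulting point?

Scaling matrix:
[[3, 0], [0, 4]]
Result: (-3 × 3, 1 × 4) = (-9, 4)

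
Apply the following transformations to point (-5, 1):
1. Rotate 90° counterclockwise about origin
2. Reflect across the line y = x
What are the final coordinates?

Step 1: Rotate 90° → (-1, -5)
Step 2: Reflect across line y = x → (-5, -1)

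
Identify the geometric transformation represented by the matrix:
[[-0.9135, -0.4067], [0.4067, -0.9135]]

This matrix represents: rotation by 156° counterclockwise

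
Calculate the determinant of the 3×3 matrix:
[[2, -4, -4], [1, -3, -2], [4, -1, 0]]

Expansion along first row:
det = 2·det([[-3,-2],[-1,0]]) - -4·det([[1,-2],[4,0]]) + -4·det([[1,-3],[4,-1]])
    = 2·(-3·0 - -2·-1) - -4·(1·0 - -2·4) + -4·(1·-1 - -3·4)
    = 2·-2 - -4·8 + -4·11
    = -4 + 32 + -44 = -16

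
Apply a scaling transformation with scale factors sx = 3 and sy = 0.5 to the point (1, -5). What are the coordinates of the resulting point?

Scaling matrix:
[[3, 0], [0, 0.50]]
Result: (1 × 3, -5 × 0.5) = (3, -2.5)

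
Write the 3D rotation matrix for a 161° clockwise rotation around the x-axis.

Rotation matrix for clockwise 161° around x-axis:
A clockwise rotation by 161° is a counterclockwise rotation by -161°.
cos(-161°) = -0.9455, sin(-161°) = -0.3256
Result: [[1, 0, 0], [0, -0.9455, 0.3256], [0, -0.3256, -0.9455]]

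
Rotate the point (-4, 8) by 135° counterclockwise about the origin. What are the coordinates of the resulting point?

Rotation matrix for 135°: [[cos 135°, -sin 135°], [sin 135°, cos 135°]] ≈ [[-0.707107, -0.707107], [0.707107, -0.707107]]
[[-0.707107, -0.707107], [0.707107, -0.707107]] × [-4, 8]ᵀ ≈ [-2.8284, -8.4853]ᵀ
Result: (-2.8284, -8.4853)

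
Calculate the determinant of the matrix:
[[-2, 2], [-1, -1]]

For a 2×2 matrix [[a, b], [c, d]], det = ad - bc
det = (-2)(-1) - (2)(-1) = 2 - -2 = 4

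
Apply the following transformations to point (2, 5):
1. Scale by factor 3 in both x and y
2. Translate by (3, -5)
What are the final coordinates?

Step 1: Scale (2, 5) by 3 → (6, 15)
Step 2: Translate by (3, -5) → (9, 10)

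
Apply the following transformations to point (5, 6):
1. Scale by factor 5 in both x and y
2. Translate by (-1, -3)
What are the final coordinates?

Step 1: Scale (5, 6) by 5 → (25, 30)
Step 2: Translate by (-1, -3) → (24, 27)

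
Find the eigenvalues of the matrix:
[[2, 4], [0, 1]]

Characteristic equation: det(A - λI) = 0
λ² - (trace)λ + (det) = 0
trace = 2 + 1 = 3, det = (2)(1) - (4)(0) = 2
λ² - (3)λ + (2) = 0
λ = (3 ± √((3)² - 4·(2))) / 2 = (3 ± √1) / 2
Solving: λ = 1, 2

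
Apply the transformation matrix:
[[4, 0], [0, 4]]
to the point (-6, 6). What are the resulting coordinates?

Matrix multiplication:
[[4, 0], [0, 4]] × [-6, 6]ᵀ
= [(4)(-6) + (0)(6), (0)(-6) + (4)(6)]ᵀ
= [-24, 24]ᵀ
Result: (-24, 24)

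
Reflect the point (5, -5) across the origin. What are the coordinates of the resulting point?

Reflection across origin: (5, -5) → (-5, 5)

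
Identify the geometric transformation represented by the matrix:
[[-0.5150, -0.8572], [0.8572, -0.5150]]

This matrix represents: rotation by 121° counterclockwise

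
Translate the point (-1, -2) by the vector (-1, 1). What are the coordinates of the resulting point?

Translation by (-1, 1) (homogeneous matrix [[1, 0, -1], [0, 1, 1], [0, 0, 1]]):
x' = -1 + -1 = -2
y' = -2 + 1 = -1
Result: (-2, -1)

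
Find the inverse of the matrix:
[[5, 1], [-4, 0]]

For [[a,b],[c,d]], inverse = (1/det)·[[d,-b],[-c,a]]
det = (5)(0) - (1)(-4) = 0 - -4 = 4
Inverse = (1/4)·[[0, -1], [4, 5]]
= [[0, -1/4], [1, 5/4]]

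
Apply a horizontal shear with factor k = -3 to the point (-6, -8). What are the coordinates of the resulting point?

Shear matrix for horizontal shear with factor k = -3:
[[1, -3], [0, 1]]
Result: (-6, -8) → (18, -8)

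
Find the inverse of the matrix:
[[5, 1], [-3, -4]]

For [[a,b],[c,d]], inverse = (1/det)·[[d,-b],[-c,a]]
det = (5)(-4) - (1)(-3) = -20 - -3 = -17
Inverse = (1/-17)·[[-4, -1], [3, 5]]
= [[4/17, 1/17], [-3/17, -5/17]]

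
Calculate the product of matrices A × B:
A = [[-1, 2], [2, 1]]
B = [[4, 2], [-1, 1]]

Matrix multiplication:
C[0][0] = -1×4 + 2×-1 = -6
C[0][1] = -1×2 + 2×1 = 0
C[1][0] = 2×4 + 1×-1 = 7
C[1][1] = 2×2 + 1×1 = 5
Result: [[-6, 0], [7, 5]]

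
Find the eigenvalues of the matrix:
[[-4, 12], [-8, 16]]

Characteristic equation: det(A - λI) = 0
λ² - (trace)λ + (det) = 0
trace = -4 + 16 = 12, det = (-4)(16) - (12)(-8) = 32
λ² - (12)λ + (32) = 0
λ = (12 ± √((12)² - 4·(32))) / 2 = (12 ± √16) / 2
Solving: λ = 4, 8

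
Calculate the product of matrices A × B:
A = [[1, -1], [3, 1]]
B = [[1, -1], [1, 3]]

Matrix multiplication:
C[0][0] = 1×1 + -1×1 = 0
C[0][1] = 1×-1 + -1×3 = -4
C[1][0] = 3×1 + 1×1 = 4
C[1][1] = 3×-1 + 1×3 = 0
Result: [[0, -4], [4, 0]]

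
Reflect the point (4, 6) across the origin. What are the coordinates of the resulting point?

Reflection across origin: (4, 6) → (-4, -6)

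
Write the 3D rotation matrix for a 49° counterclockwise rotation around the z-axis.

Rotation matrix for counterclockwise 49° around z-axis:
cos(49°) = 0.6561, sin(49°) = 0.7547
Result: [[0.6561, -0.7547, 0], [0.7547, 0.6561, 0], [0, 0, 1]]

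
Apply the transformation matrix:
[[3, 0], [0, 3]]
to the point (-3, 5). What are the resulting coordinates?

Matrix multiplication:
[[3, 0], [0, 3]] × [-3, 5]ᵀ
= [(3)(-3) + (0)(5), (0)(-3) + (3)(5)]ᵀ
= [-9, 15]ᵀ
Result: (-9, 15)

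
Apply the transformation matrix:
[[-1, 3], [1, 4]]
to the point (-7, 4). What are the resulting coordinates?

Matrix multiplication:
[[-1, 3], [1, 4]] × [-7, 4]ᵀ
= [(-1)(-7) + (3)(4), (1)(-7) + (4)(4)]ᵀ
= [19, 9]ᵀ
Result: (19, 9)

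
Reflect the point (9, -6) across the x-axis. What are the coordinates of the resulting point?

Reflection across x-axis: (9, -6) → (9, 6)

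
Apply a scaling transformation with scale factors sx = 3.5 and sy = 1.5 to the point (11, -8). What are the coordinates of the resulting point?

Scaling matrix:
[[3.50, 0], [0, 1.50]]
Result: (11 × 3.5, -8 × 1.5) = (38.5, -12)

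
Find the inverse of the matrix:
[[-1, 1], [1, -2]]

For [[a,b],[c,d]], inverse = (1/det)·[[d,-b],[-c,a]]
det = (-1)(-2) - (1)(1) = 2 - 1 = 1
Inverse = [[-2, -1], [-1, -1]]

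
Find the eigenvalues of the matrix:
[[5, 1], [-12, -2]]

Characteristic equation: det(A - λI) = 0
λ² - (trace)λ + (det) = 0
trace = 5 + -2 = 3, det = (5)(-2) - (1)(-12) = 2
λ² - (3)λ + (2) = 0
λ = (3 ± √((3)² - 4·(2))) / 2 = (3 ± √1) / 2
Solving: λ = 1, 2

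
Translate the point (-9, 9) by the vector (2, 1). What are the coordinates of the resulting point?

Translation by (2, 1) (homogeneous matrix [[1, 0, 2], [0, 1, 1], [0, 0, 1]]):
x' = -9 + 2 = -7
y' = 9 + 1 = 10
Result: (-7, 10)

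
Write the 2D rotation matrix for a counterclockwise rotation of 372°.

Rotation matrix formula: [[cos θ, -sin θ], [sin θ, cos θ]]
For θ = 372°:
cos(372°) = 0.9781
sin(372°) = 0.2079
Result: [[0.9781, -0.2079], [0.2079, 0.9781]]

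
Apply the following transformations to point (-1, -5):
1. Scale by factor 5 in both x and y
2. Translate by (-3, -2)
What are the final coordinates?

Step 1: Scale (-1, -5) by 5 → (-5, -25)
Step 2: Translate by (-3, -2) → (-8, -27)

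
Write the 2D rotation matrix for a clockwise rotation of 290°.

Rotation matrix formula: [[cos θ, -sin θ], [sin θ, cos θ]]
A clockwise rotation by 290° is equivalent to a counterclockwise rotation by -290°.
For θ = -290°:
cos(-290°) = 0.3420
sin(-290°) = 0.9397
Result: [[0.3420, -0.9397], [0.9397, 0.3420]]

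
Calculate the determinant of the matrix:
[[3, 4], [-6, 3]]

For a 2×2 matrix [[a, b], [c, d]], det = ad - bc
det = (3)(3) - (4)(-6) = 9 - -24 = 33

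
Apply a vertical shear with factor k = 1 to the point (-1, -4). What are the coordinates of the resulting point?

Shear matrix for vertical shear with factor k = 1:
[[1, 0], [1, 1]]
Result: (-1, -4) → (-1, -5)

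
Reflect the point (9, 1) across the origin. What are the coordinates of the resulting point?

Reflection across origin: (9, 1) → (-9, -1)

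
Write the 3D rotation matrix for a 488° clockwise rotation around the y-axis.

Rotation matrix for clockwise 488° around y-axis:
A clockwise rotation by 488° is a counterclockwise rotation by -488°.
cos(-488°) = -0.6157, sin(-488°) = -0.7880
Result: [[-0.6157, 0, -0.7880], [0, 1, 0], [0.7880, 0, -0.6157]]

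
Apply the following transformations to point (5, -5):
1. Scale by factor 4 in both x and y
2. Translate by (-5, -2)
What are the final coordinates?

Step 1: Scale (5, -5) by 4 → (20, -20)
Step 2: Translate by (-5, -2) → (15, -22)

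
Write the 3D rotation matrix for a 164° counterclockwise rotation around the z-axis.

Rotation matrix for counterclockwise 164° around z-axis:
cos(164°) = -0.9613, sin(164°) = 0.2756
Result: [[-0.9613, -0.2756, 0], [0.2756, -0.9613, 0], [0, 0, 1]]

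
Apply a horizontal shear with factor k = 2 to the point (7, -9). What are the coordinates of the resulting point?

Shear matrix for horizontal shear with factor k = 2:
[[1, 2], [0, 1]]
Result: (7, -9) → (-11, -9)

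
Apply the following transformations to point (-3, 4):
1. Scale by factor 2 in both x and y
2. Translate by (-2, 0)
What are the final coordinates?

Step 1: Scale (-3, 4) by 2 → (-6, 8)
Step 2: Translate by (-2, 0) → (-8, 8)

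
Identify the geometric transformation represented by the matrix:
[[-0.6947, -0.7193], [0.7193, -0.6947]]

This matrix represents: rotation by 134° counterclockwise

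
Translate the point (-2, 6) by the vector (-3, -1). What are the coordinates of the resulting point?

Translation by (-3, -1) (homogeneous matrix [[1, 0, -3], [0, 1, -1], [0, 0, 1]]):
x' = -2 + -3 = -5
y' = 6 + -1 = 5
Result: (-5, 5)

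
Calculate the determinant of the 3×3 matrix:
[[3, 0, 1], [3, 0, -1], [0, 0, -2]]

Expansion along first row:
det = 3·det([[0,-1],[0,-2]]) - 0·det([[3,-1],[0,-2]]) + 1·det([[3,0],[0,0]])
    = 3·(0·-2 - -1·0) - 0·(3·-2 - -1·0) + 1·(3·0 - 0·0)
    = 3·0 - 0·-6 + 1·0
    = 0 + 0 + 0 = 0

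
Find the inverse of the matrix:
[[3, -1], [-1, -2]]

For [[a,b],[c,d]], inverse = (1/det)·[[d,-b],[-c,a]]
det = (3)(-2) - (-1)(-1) = -6 - 1 = -7
Inverse = (1/-7)·[[-2, 1], [1, 3]]
= [[2/7, -1/7], [-1/7, -3/7]]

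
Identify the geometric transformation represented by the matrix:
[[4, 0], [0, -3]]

This matrix represents: non-uniform scaling by sx = 4, sy = -3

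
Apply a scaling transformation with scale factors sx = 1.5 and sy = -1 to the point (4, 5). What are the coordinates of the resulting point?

Scaling matrix:
[[1.50, 0], [0, -1]]
Result: (4 × 1.5, 5 × -1) = (6, -5)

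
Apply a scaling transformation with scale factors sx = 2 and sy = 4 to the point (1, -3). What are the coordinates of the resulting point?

Scaling matrix:
[[2, 0], [0, 4]]
Result: (1 × 2, -3 × 4) = (2, -12)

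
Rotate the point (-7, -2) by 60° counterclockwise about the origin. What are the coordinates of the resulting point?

Rotation matrix for 60°: [[cos 60°, -sin 60°], [sin 60°, cos 60°]] ≈ [[0.500000, -0.866025], [0.866025, 0.500000]]
[[0.500000, -0.866025], [0.866025, 0.500000]] × [-7, -2]ᵀ ≈ [-1.7679, -7.0622]ᵀ
Result: (-1.7679, -7.0622)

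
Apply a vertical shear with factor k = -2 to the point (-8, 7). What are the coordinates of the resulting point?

Shear matrix for vertical shear with factor k = -2:
[[1, 0], [-2, 1]]
Result: (-8, 7) → (-8, 23)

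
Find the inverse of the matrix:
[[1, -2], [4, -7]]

For [[a,b],[c,d]], inverse = (1/det)·[[d,-b],[-c,a]]
det = (1)(-7) - (-2)(4) = -7 - -8 = 1
Inverse = [[-7, 2], [-4, 1]]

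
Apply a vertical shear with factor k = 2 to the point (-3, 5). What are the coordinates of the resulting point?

Shear matrix for vertical shear with factor k = 2:
[[1, 0], [2, 1]]
Result: (-3, 5) → (-3, -1)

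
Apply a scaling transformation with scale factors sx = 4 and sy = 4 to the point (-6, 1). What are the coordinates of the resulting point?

Scaling matrix:
[[4, 0], [0, 4]]
Result: (-6 × 4, 1 × 4) = (-24, 4)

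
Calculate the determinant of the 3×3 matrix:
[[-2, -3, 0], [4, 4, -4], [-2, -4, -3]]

Expansion along first row:
det = -2·det([[4,-4],[-4,-3]]) - -3·det([[4,-4],[-2,-3]]) + 0·det([[4,4],[-2,-4]])
    = -2·(4·-3 - -4·-4) - -3·(4·-3 - -4·-2) + 0·(4·-4 - 4·-2)
    = -2·-28 - -3·-20 + 0·-8
    = 56 + -60 + 0 = -4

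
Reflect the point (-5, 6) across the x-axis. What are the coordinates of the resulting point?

Reflection across x-axis: (-5, 6) → (-5, -6)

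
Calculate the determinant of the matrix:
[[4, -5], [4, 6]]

For a 2×2 matrix [[a, b], [c, d]], det = ad - bc
det = (4)(6) - (-5)(4) = 24 - -20 = 44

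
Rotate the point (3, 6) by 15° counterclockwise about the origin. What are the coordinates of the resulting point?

Rotation matrix for 15°: [[cos 15°, -sin 15°], [sin 15°, cos 15°]] ≈ [[0.965926, -0.258819], [0.258819, 0.965926]]
[[0.965926, -0.258819], [0.258819, 0.965926]] × [3, 6]ᵀ ≈ [1.3449, 6.5720]ᵀ
Result: (1.3449, 6.5720)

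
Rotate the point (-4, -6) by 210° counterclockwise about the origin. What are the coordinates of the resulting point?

Rotation matrix for 210°: [[cos 210°, -sin 210°], [sin 210°, cos 210°]] ≈ [[-0.866025, 0.500000], [-0.500000, -0.866025]]
[[-0.866025, 0.500000], [-0.500000, -0.866025]] × [-4, -6]ᵀ ≈ [0.4641, 7.1962]ᵀ
Result: (0.4641, 7.1962)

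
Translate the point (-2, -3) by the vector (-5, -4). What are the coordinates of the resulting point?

Translation by (-5, -4) (homogeneous matrix [[1, 0, -5], [0, 1, -4], [0, 0, 1]]):
x' = -2 + -5 = -7
y' = -3 + -4 = -7
Result: (-7, -7)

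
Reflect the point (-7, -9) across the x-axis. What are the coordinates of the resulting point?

Reflection across x-axis: (-7, -9) → (-7, 9)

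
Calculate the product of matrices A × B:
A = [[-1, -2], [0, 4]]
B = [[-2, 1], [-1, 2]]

Matrix multiplication:
C[0][0] = -1×-2 + -2×-1 = 4
C[0][1] = -1×1 + -2×2 = -5
C[1][0] = 0×-2 + 4×-1 = -4
C[1][1] = 0×1 + 4×2 = 8
Result: [[4, -5], [-4, 8]]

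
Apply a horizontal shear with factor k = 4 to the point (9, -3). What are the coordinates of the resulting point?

Shear matrix for horizontal shear with factor k = 4:
[[1, 4], [0, 1]]
Result: (9, -3) → (-3, -3)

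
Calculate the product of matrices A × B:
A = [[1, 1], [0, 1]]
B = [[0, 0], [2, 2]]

Matrix multiplication:
C[0][0] = 1×0 + 1×2 = 2
C[0][1] = 1×0 + 1×2 = 2
C[1][0] = 0×0 + 1×2 = 2
C[1][1] = 0×0 + 1×2 = 2
Result: [[2, 2], [2, 2]]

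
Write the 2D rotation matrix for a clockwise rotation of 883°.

Rotation matrix formula: [[cos θ, -sin θ], [sin θ, cos θ]]
A clockwise rotation by 883° is equivalent to a counterclockwise rotation by -883°.
For θ = -883°:
cos(-883°) = -0.9563
sin(-883°) = -0.2924
Result: [[-0.9563, 0.2924], [-0.2924, -0.9563]]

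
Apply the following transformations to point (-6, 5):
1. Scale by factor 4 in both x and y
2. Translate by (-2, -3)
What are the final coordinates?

Step 1: Scale (-6, 5) by 4 → (-24, 20)
Step 2: Translate by (-2, -3) → (-26, 17)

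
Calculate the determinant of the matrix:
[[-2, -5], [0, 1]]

For a 2×2 matrix [[a, b], [c, d]], det = ad - bc
det = (-2)(1) - (-5)(0) = -2 - 0 = -2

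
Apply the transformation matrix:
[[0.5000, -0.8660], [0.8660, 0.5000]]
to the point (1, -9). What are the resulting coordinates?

Matrix multiplication:
[[0.5000, -0.8660], [0.8660, 0.5000]] × [1, -9]ᵀ
= [(0.5000)(1) + (-0.8660)(-9), (0.8660)(1) + (0.5000)(-9)]ᵀ
= [8.2940, -3.6340]ᵀ
Result: (8.2940, -3.6340)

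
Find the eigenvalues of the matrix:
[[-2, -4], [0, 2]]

Characteristic equation: det(A - λI) = 0
λ² - (trace)λ + (det) = 0
trace = -2 + 2 = 0, det = (-2)(2) - (-4)(0) = -4
λ² - (0)λ + (-4) = 0
λ = (0 ± √((0)² - 4·(-4))) / 2 = (0 ± √16) / 2
Solving: λ = -2, 2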